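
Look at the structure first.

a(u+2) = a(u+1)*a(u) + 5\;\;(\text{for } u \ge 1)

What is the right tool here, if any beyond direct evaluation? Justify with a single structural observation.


Diagnosis: no special technique — the sequence value feeds back through itself nonlinearly — linear superposition fails, and every superposition-based closed form fails with it.


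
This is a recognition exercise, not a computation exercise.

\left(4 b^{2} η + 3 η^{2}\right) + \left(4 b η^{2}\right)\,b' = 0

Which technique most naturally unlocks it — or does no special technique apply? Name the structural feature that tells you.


Verdict: the exact-equation method — the cross partial derivatives of 4 b^{2} η + 3 η^{2} and 4 b η^{2} agree, so the left side is the total differential of one potential in η and b.


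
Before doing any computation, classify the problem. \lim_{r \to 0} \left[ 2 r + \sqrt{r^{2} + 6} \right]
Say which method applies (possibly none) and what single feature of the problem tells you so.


Technique: no special technique — no vanishing denominator and no indeterminate clash at the point — evaluation is immediate.


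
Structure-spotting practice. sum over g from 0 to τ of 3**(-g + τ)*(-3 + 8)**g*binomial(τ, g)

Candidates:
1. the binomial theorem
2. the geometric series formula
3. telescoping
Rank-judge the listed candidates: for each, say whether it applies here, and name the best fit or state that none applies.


Method: the binomial theorem — binomial(τ, g) weighting matched powers of (-3 + 8) and 3 is the expanded form of ((-3 + 8) + 3)^τ — fold it back up.
- the binomial theorem — applies; the problem has the shape this method handles.
- the geometric series formula — the term-to-term ratio changes with the index, so the geometric formula cannot close it.
- telescoping: in the displayed form, no term reappears at a neighboring index to cancel against.


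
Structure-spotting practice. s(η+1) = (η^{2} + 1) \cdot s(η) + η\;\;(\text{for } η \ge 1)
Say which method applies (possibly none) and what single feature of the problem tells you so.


Diagnosis: a summation factor — the coefficient η^{2} + 1 drifts with the index, so no fixed root exists; normalizing by the cumulative product telescopes it.


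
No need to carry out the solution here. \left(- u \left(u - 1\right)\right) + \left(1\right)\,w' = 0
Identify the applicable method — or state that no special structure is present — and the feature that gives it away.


Technique: no special technique — the slope is a pure function of u; integrate both sides and be done.


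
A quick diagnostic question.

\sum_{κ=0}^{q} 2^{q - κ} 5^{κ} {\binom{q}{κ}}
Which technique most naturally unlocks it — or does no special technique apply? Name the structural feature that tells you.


Best approach: the binomial theorem — the binomial coefficients weight matched powers of 5 and 2, which is exactly the expansion of a binomial power.


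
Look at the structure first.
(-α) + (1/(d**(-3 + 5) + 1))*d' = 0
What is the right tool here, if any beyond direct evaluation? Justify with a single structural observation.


Best approach: separation of variables — one side of the product carries the independent variable, the other the unknown — the textbook separation shape. The cross-partial test also passes here (vacuously, each side single-variable); the potential-function route would work, separation is simply more immediate.


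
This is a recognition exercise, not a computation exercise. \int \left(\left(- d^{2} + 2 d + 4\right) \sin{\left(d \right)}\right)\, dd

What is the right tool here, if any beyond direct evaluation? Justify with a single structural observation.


Technique: integration by parts — a polynomial - d^{2} + 2 d + 4 against the kernel \sin{\left(d \right)} is the signature bounded-ladder case for integration by parts.


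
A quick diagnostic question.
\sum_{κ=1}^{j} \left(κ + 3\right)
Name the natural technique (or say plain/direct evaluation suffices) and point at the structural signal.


Diagnosis: no special technique — the summand is a plain polynomial in κ (expanding first if it arrives factored); standard power-sum formulas evaluate it term by term.


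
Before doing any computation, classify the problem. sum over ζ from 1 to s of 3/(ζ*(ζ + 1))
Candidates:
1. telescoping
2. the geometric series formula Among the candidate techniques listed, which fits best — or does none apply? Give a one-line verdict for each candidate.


Verdict: telescoping — rewrite 3/(ζ*(ζ + 1)) as simple fractions and successive terms eat each other — only the edges survive.
- telescoping: a fit — the right tool for this form.
- the geometric series formula — dividing successive terms gives an index-dependent quantity, not a constant.


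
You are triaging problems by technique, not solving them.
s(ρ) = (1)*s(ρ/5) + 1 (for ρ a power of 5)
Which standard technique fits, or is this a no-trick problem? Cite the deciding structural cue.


Best approach: the master substitution — divide-the-index recursion (ρ/5 inside the call) straightens out once the index is rewritten as 5^m.


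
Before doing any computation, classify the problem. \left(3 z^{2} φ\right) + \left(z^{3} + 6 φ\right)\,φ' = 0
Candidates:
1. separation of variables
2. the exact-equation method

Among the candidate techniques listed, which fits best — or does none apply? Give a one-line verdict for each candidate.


Method: the exact-equation method — check exactness first: here it holds (3 z^{2} φ, z^{3} + 6 φ have matching cross partials), so no integrating factor is needed.
- separation of variables — the two dependences do not factor apart.
- the exact-equation method: applies; the problem has the shape this method handles.


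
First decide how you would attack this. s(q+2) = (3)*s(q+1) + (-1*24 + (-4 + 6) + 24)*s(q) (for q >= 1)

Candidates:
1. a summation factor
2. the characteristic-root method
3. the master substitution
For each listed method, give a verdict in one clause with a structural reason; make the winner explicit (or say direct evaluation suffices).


Best approach: the characteristic-root method — linear, homogeneous, constant coefficients: solutions of the form r^q exist — find the roots of the characteristic polynomial.
- a summation factor — the recurrence reaches back more than one step, outside the first-order family a summation factor normalizes.
- the characteristic-root method — a fit — the right tool for this form.
- the master substitution: no fixed divisor shrinks the index between calls.


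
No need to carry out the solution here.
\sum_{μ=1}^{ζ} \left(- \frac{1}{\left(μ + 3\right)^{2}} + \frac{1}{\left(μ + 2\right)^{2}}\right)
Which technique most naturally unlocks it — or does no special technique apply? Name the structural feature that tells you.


Best approach: telescoping — the piece each term subtracts is \frac{1}{\left(μ + 2\right)^{2}} advanced by one index, and it reappears with a plus sign leading the following term — the sum collapses to its boundary terms.


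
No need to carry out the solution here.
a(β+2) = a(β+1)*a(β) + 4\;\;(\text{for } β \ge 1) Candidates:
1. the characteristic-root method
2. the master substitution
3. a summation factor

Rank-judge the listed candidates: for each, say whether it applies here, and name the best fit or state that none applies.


Diagnosis: no special technique — each new value is a nonlinear function of earlier ones — scaling arguments and superposition both fail.
- the characteristic-root method — nonlinearity rules out exponential-mode superposition from the start.
- the master substitution — the recursion steps by a constant offset, so exponential reindexing is pointless.
- a summation factor — no summation factor applies — the rule is not linear in the sequence values.


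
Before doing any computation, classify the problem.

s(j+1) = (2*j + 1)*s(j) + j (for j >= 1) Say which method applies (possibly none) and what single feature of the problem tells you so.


Diagnosis: a summation factor — one step of memory with a weight 2*j + 1 that changes as the index grows — the summation-factor construction is built for this.


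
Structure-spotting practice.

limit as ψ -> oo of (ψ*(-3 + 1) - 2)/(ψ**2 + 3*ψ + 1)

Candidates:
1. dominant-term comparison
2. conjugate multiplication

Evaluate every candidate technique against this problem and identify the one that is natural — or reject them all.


Method: dominant-term comparison — at large ψ only the top-degree terms survive; compare the leading terms and the limit falls out.
- dominant-term comparison — applies; the problem has the shape this method handles.
- conjugate multiplication — there are no radicals in tension whose conjugate would simplify matters.


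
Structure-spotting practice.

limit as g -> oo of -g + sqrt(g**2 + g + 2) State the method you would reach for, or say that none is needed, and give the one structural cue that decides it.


Diagnosis: conjugate multiplication — neither sqrt(g**2 + g + 2) nor g converges alone, so rewrite their difference as a conjugate-rationalized quotient first.


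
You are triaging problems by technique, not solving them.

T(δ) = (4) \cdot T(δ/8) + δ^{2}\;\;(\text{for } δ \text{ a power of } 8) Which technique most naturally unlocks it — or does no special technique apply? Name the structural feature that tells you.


Method: the master substitution — the argument contracts 8-fold per step: reindex δ exponentially and solve the linear recurrence in the new index.


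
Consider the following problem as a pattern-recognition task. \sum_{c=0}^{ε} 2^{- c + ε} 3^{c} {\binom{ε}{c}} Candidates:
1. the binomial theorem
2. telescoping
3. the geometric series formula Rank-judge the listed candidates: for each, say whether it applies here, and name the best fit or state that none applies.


Technique: the binomial theorem — binomial coefficients against complementary powers of 3 and 2: recognize the binomial expansion and resum.
- the binomial theorem — applicable, and directly so.
- telescoping — as presented, consecutive terms share no shifted copy to cancel against — no rewrite is on display to change that.
- the geometric series formula — consecutive terms are not related by a fixed multiplier.


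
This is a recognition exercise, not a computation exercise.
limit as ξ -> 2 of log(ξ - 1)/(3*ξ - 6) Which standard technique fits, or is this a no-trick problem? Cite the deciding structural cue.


Method: l'Hôpital's rule (0/0) — substituting 2 gives 0 over 0; differentiate top and bottom once and re-evaluate. Expanding numerator and denominator to first order gives the same value — the rule automates exactly that.


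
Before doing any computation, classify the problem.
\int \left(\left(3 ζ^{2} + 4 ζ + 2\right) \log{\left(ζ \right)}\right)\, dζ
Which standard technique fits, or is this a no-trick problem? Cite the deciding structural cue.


Technique: integration by parts — the presence of \log{\left(ζ \right)} against a polynomial factor is the standard differentiate-the-log setup.


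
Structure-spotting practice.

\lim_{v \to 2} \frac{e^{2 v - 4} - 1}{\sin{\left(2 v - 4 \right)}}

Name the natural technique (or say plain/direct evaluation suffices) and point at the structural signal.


Verdict: l'Hôpital's rule (0/0) — both numerator and denominator vanish at 2: the genuine 0/0 indeterminate that l'Hôpital exists for. A first-order expansion at the point is an equally standard path; the rule packages it.


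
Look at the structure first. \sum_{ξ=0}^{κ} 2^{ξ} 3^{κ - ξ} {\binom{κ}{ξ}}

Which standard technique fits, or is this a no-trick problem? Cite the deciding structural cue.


Best approach: the binomial theorem — terms weighting {\binom{κ}{ξ}} against matched powers of 2 and 3 reassemble into (2 + 3)^κ by the binomial theorem.


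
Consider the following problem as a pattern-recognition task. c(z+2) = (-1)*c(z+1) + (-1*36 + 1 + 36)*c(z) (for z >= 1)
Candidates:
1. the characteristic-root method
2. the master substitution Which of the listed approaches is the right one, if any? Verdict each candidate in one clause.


Method: the characteristic-root method — because shifting z leaves the equation's coefficients unchanged, exponential trials reduce it to algebra.
- the characteristic-root method — yes — fits the structure here.
- the master substitution — there is no divide-the-index recursive argument.


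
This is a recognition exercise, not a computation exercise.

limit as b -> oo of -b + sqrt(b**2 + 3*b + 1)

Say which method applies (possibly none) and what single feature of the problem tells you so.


Diagnosis: conjugate multiplication — neither sqrt(b**2 + 3*b + 1) nor b converges alone, so rewrite their difference as a conjugate-rationalized quotient first.


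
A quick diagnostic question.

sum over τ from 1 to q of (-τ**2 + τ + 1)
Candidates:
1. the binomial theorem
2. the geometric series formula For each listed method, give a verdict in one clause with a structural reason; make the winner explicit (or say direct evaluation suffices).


Technique: no special technique — the sum is polynomial through and through; closed forms for each power of τ finish it directly.
- the binomial theorem: no binomial coefficients pair up with complementary powers here.
- the geometric series formula — the ratio of consecutive terms depends on the index.


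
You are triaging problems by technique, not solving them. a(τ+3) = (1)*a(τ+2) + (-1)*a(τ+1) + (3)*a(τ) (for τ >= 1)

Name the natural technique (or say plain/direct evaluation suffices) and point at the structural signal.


Verdict: the characteristic-root method — try a geometric ansatz r^τ: constant coefficients turn the recurrence into one polynomial equation in r.


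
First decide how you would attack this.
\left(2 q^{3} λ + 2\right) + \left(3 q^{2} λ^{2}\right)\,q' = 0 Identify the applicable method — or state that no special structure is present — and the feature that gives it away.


Technique: the exact-equation method — checking ∂/∂q of 2 q^{3} λ + 2 against ∂/∂λ of 3 q^{2} λ^{2}: they match — the equation is exact as it stands.


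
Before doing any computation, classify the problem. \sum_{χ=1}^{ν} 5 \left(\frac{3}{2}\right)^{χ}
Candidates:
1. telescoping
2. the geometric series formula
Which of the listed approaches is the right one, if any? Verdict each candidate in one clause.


Best approach: the geometric series formula — each summand is the previous one scaled by \frac{3}{2}; that constant multiplier is itself the geometric structure.
- telescoping: writing out consecutive terms as given produces no pairwise cancellation.
- the geometric series formula: applies; the problem has the shape this method handles.


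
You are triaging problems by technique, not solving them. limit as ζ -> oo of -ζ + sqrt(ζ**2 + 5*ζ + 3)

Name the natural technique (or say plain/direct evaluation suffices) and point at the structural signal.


Best approach: conjugate multiplication — two divergent pieces with a minus sign between them and a radical in the mix: rationalize sqrt(ζ**2 + 5*ζ + 3) - ζ before any limit law applies.


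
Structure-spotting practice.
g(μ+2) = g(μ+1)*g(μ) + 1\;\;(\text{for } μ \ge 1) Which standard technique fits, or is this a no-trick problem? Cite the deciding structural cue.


Method: no special technique — no ansatz, no master substitution, no summation factor survives the nonlinearity here.


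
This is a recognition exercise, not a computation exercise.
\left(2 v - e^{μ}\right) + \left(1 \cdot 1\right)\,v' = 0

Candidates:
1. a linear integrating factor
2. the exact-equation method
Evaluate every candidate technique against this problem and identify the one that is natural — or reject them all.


Diagnosis: a linear integrating factor — v enters only linearly with coefficient 2; multiply by exp of the integral of 2 and the left side becomes one derivative.
- a linear integrating factor: applicable, and directly so.
- the exact-equation method — no potential function has this form as its differential, as written.


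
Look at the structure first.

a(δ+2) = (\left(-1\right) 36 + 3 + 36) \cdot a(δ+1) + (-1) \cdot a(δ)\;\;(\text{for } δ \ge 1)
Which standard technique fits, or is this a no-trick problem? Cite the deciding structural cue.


Best approach: the characteristic-root method — shift-invariance with fixed coefficients calls for exponential trials; the characteristic polynomial finds every r^δ.


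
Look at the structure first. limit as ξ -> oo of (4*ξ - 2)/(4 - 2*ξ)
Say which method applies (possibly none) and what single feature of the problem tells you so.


Diagnosis: dominant-term comparison — divide through by the highest power of ξ; every lower-order term dies and the dominant terms decide the limit. Viewed as a single quotient this is an ∞/∞ form — an at-infinity application of l'Hôpital's rule would also resolve it; comparing leading growth reads the answer without differentiating.


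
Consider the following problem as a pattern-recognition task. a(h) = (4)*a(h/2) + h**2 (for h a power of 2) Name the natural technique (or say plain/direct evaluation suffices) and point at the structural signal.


Method: the master substitution — the argument shrinks by the factor 2, so measure the index on a logarithmic scale and the recursion becomes a shift.


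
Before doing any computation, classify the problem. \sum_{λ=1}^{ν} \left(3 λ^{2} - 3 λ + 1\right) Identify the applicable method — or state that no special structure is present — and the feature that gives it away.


Diagnosis: no special technique — constant-multiple powers of λ with no cancellation partners and no common ratio — use the standard power-sum formulas.


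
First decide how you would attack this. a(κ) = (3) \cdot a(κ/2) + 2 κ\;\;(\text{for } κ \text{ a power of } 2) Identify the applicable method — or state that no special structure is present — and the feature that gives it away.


Method: the master substitution — the argument contracts 2-fold per step: reindex κ exponentially and solve the linear recurrence in the new index.


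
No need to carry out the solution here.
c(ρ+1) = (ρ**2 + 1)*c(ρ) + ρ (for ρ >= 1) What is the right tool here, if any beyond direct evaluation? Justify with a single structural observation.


Diagnosis: a summation factor — an index-dependent multiplier ρ**2 + 1 rules out characteristic roots; a summation factor converts it to a pure difference.


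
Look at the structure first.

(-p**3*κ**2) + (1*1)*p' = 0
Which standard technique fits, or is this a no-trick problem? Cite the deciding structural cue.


Best approach: separation of variables — separating collects all p-dependence with the derivative and leaves all κ-dependence opposite: variables separate.


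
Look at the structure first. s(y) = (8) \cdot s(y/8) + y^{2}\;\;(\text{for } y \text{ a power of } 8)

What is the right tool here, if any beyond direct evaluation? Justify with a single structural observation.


Method: the master substitution — the argument shrinks by the factor 8, so measure the index on a logarithmic scale and the recursion becomes a shift.


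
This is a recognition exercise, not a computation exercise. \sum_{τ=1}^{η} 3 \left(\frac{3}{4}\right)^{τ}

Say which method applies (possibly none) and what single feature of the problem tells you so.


Verdict: the geometric series formula — consecutive terms stand in a fixed index-free ratio — the geometric sum formula closes it.


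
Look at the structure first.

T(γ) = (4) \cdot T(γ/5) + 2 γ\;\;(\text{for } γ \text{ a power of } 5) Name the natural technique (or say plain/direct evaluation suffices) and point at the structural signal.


Diagnosis: the master substitution — the argument shrinks by the factor 5, so measure the index on a logarithmic scale and the recursion becomes a shift.


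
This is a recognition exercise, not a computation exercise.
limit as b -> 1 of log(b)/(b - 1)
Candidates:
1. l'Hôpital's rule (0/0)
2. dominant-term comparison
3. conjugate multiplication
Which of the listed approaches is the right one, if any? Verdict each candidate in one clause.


Best approach: l'Hôpital's rule (0/0) — both numerator and denominator vanish at 1: the genuine 0/0 indeterminate that l'Hôpital exists for. A local series expansion at the point resolves it as well; the rule is the packaged version of that step.
- l'Hôpital's rule (0/0) — applicable, and directly so.
- dominant-term comparison — this limit is not decided by comparing polynomial growth at infinity.
- conjugate multiplication: no divergent radical difference is present for a conjugate pair to cancel.


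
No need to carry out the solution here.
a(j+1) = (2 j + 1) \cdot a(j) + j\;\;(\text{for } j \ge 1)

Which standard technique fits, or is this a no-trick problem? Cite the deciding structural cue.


Best approach: a summation factor — with the index-dependent coefficient 2 j + 1, dividing by the cumulative product turns the left side into a pure difference.


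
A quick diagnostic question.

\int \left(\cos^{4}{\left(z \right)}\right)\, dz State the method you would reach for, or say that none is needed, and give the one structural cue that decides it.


Method: a trigonometric identity — the exponent on \cos^{4}{\left(z \right)} is even — the power-reduction identity is the standard preprocessing step.


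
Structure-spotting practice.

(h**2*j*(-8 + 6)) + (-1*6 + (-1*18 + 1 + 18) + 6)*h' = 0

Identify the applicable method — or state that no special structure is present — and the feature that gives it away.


Diagnosis: separation of variables — the derivative equals a pure function of j (namely 2*j) times a pure function of h (namely h**2); divide and integrate each side.


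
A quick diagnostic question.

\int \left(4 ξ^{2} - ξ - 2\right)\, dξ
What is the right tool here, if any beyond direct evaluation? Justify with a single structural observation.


Verdict: no special technique — the integrand is a sum of constant multiples of powers of ξ — integrate term by term.


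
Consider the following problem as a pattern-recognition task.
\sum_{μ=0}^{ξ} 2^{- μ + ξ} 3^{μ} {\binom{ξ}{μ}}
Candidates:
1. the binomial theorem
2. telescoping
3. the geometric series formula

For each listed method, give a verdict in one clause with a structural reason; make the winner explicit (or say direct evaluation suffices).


Diagnosis: the binomial theorem — the summand is term μ of a binomial expansion in 3 and 2; the whole sum is a single power.
- the binomial theorem: applicable, and directly so.
- telescoping: the terms as presented offer no neighboring cancellation — a telescoping rewrite may exist, but the displayed structure does not hand one over.
- the geometric series formula: the ratio of consecutive terms depends on the index.


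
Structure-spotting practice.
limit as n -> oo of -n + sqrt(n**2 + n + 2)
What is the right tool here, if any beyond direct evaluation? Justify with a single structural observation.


Best approach: conjugate multiplication — turning the difference into a conjugate-rationalized ratio makes the limit readable.


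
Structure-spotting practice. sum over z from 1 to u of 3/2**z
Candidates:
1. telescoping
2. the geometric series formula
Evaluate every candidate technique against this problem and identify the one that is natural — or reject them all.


Best approach: the geometric series formula — consecutive terms stand in a fixed index-free ratio — the geometric sum formula closes it.
- telescoping — the terms as presented offer no neighboring cancellation — a telescoping rewrite may exist, but the displayed structure does not hand one over.
- the geometric series formula: yes — fits the structure here.


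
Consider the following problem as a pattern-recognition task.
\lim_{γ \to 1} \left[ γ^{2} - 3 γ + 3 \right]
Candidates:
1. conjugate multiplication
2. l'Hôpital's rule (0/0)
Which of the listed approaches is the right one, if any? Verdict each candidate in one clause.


Method: no special technique — no vanishing denominator and no indeterminate clash at the point — evaluation is immediate.
- conjugate multiplication: there is no infinity-minus-infinity radical difference to rationalize.
- l'Hôpital's rule (0/0) — substituting the point gives a finite value outright — there is no indeterminate clash to repair.


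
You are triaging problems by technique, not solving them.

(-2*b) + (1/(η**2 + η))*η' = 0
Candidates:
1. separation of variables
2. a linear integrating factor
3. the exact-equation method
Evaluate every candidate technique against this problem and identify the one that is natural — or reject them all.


Method: separation of variables — one side of the product carries the independent variable, the other the unknown — the textbook separation shape. A Bernoulli rewrite would carry it as the equation stands — separating the variables needs no rearrangement either.
- separation of variables — a fit — the right tool for this form.
- a linear integrating factor: a nonlinear term in the unknown puts this outside the integrating-factor template.
- the exact-equation method — with no real cross-dependence between the variables, the exact-equation machinery is a detour rather than the natural reading.


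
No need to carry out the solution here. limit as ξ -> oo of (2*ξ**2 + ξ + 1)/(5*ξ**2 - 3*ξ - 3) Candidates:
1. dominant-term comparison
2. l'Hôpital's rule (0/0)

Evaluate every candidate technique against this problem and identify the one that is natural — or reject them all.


Best approach: dominant-term comparison — as ξ grows, only the highest-degree terms matter — compare leading terms and read the limit off.
- dominant-term comparison: applies; the problem has the shape this method handles.
- l'Hôpital's rule (0/0): no 0/0 form appears: written as one quotient, top and bottom both grow without bound, and the ratio is decided by their leading terms.


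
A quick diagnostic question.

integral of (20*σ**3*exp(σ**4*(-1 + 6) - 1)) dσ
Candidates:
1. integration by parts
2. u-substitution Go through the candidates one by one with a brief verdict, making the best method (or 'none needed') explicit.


Diagnosis: u-substitution — viewed as a product, the integrand is a composition evaluated at (σ**4*(-1 + 6) - 1) times (a constant multiple of) that inner expression's derivative, so u = (σ**4*(-1 + 6) - 1) makes it elementary.
- integration by parts — a polynomial factor is present, but its partner is not an exp, sine, or cosine of a degree-1 argument, nor a logarithm.
- u-substitution — yes — fits the structure here.


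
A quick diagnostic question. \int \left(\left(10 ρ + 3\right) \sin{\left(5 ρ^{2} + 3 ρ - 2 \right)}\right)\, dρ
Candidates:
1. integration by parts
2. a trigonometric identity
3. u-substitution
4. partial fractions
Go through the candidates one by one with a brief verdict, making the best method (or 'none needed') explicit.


Verdict: u-substitution — 10 ρ + 3 matches the derivative of 5 ρ^{2} + 3 ρ - 2 up to a constant; with u = 5 ρ^{2} + 3 ρ - 2 the whole integrand folds into a function of u alone.
- integration by parts: the non-polynomial partner is not one of the parts kernels — exp, sine, or cosine with a degree-1 argument, or a logarithm.
- a trigonometric identity — neither the even-power reduction nor the product-to-sum identity applies to this structure.
- u-substitution: yes — fits the structure here.
- partial fractions — the expression is not a ratio of polynomials that decomposes further.


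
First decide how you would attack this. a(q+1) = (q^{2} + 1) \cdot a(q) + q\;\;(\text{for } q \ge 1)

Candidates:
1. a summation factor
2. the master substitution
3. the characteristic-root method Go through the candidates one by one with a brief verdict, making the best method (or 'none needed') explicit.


Method: a summation factor — first-order, linear, moving coefficient q^{2} + 1: the discrete analogue of an integrating factor handles it.
- a summation factor — yes, a natural case for it.
- the master substitution: there is no divide-the-index recursive argument.
- the characteristic-root method — the coefficients change with the index, which the root method cannot absorb.


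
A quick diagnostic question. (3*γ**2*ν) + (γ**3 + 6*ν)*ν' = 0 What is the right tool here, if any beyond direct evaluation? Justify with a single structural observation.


Method: the exact-equation method — 3*γ**2*ν and γ**3 + 6*ν pass the exactness check on the nose, so no integrating factor in γ or ν is needed at all.


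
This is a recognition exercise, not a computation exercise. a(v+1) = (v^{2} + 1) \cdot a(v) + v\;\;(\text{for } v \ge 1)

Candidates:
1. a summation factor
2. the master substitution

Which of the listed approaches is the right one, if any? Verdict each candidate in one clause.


Technique: a summation factor — first-order linear but the coefficient v^{2} + 1 moves with the index — divide by the cumulative product and telescope.
- a summation factor: yes, a natural case for it.
- the master substitution — there is no divide-the-index recursive argument.


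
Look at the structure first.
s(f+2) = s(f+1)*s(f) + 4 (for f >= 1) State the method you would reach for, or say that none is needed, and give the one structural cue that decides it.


Verdict: no special technique — each new value is a nonlinear function of earlier ones — scaling arguments and superposition both fail.


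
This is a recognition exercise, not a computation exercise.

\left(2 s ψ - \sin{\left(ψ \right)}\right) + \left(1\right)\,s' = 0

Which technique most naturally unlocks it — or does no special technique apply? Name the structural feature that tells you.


Verdict: a linear integrating factor — the unknown enters only to the first power against a nonzero forcing term — the integrating-factor template applies directly.


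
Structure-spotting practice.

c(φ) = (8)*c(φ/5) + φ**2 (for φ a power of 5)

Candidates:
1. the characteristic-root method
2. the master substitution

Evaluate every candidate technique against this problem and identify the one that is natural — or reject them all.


Technique: the master substitution — the recursive call is at index φ/5 rather than a shift, a divide-and-conquer shape — substituting φ = 5^m linearizes it.
- the characteristic-root method — a divided-index call is not the fixed-shift linear shape that characteristic roots solve.
- the master substitution — applies; the problem has the shape this method handles.


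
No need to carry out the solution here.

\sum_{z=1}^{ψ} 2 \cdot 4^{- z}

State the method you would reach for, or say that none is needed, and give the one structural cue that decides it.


Diagnosis: the geometric series formula — consecutive terms stand in a fixed index-free ratio — the geometric sum formula closes it.


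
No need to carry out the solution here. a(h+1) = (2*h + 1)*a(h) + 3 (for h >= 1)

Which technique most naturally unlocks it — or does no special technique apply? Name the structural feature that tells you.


Method: a summation factor — an index-dependent multiplier 2*h + 1 rules out characteristic roots; a summation factor converts it to a pure difference.


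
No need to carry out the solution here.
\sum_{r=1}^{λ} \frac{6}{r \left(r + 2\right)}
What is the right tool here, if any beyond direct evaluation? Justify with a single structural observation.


Method: telescoping — integer-spaced poles in \frac{6}{r \left(r + 2\right)} are the telescoping signature in disguise.


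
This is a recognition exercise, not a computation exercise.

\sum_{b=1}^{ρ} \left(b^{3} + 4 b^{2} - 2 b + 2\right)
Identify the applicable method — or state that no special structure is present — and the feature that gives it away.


Method: no special technique — no ratio, no shift structure, no binomial pattern: sum the constant-multiple powers of b with known formulas.


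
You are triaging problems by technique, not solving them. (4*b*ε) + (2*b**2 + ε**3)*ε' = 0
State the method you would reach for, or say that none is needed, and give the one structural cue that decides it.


Diagnosis: the exact-equation method — check exactness first: here it holds (4*b*ε, 2*b**2 + ε**3 have matching cross partials), so no integrating factor is needed.


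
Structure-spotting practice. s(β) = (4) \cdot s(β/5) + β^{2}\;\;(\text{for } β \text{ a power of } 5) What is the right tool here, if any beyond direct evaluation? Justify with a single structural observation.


Diagnosis: the master substitution — treat m = log base 5 of β as the new clock: one recursion step advances m by one while β scales by 5.


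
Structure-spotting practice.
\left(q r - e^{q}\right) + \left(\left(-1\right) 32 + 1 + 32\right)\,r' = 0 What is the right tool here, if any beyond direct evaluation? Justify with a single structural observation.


Diagnosis: a linear integrating factor — the unknown enters only to the first power against a nonzero forcing term — the integrating-factor template applies directly.


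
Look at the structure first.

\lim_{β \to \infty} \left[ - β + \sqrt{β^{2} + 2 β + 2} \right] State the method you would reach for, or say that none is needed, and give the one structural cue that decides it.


Diagnosis: conjugate multiplication — turning the difference into a conjugate-rationalized ratio makes the limit readable.


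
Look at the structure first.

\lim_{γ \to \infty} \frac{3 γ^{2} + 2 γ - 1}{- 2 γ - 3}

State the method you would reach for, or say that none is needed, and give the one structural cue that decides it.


Diagnosis: dominant-term comparison — divide by the highest power of γ present: lower-order terms vanish and the dominant ratio remains. As a single quotient, the ∞/∞ shape would yield to repeated differentiation as well — the growth comparison gets there in one look.


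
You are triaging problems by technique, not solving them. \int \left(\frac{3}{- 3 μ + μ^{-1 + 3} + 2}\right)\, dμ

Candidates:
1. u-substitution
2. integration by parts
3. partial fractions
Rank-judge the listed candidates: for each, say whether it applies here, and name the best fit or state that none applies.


Best approach: partial fractions — each factor of (- 3 μ + μ^{-1 + 3} + 2) owns one elementary piece of the integrand — separate them and integrate piecewise.
- u-substitution: no subexpression of the integrand pairs with its own derivative as a factor — individual terms may offer their own substitutions, but any change of variable covering the whole integral would have to be constructed from outside the expression.
- integration by parts — no split into a nonconstant polynomial times one of the standard kernels — exp, sine, or cosine of a linear argument, or a logarithm — applies here.
- partial fractions — a fit — the right tool for this form.


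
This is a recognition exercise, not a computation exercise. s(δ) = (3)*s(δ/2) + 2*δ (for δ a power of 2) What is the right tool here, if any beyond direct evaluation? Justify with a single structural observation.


Best approach: the master substitution — the recursive call is at index δ/2 rather than a shift, a divide-and-conquer shape — substituting δ = 2^m linearizes it.


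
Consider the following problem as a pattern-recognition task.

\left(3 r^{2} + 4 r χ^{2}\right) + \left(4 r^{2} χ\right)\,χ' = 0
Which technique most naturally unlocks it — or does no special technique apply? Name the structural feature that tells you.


Diagnosis: the exact-equation method — take the mixed partials of 3 r^{2} + 4 r χ^{2} and 4 r^{2} χ: they are equal, which certifies an exact differential.


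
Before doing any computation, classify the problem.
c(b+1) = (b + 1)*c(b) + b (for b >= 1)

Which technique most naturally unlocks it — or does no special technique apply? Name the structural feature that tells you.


Method: a summation factor — because the multiplier b + 1 is index-dependent, divide through by its running product and sum the resulting differences.


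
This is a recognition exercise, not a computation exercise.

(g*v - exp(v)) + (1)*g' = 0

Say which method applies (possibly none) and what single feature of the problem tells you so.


Technique: a linear integrating factor — first power of g, nonzero forcing: the integrating-factor recipe applies verbatim with p = v.


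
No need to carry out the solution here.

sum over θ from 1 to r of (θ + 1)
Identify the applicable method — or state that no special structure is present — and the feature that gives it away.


Diagnosis: no special technique — no cancellation, no constant ratio, no binomial weights — just polynomial terms summed directly.


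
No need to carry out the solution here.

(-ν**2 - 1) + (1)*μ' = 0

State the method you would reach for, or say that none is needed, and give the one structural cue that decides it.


Best approach: no special technique — solved for the derivative, μ never appears on the right — this is a direct integration in ν, not a differential-equations problem at heart.


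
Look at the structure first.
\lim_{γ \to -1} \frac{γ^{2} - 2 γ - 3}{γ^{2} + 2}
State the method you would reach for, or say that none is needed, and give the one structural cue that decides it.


Technique: no special technique — the expression is continuous at -1 — substitute and evaluate; no indeterminate form appears.


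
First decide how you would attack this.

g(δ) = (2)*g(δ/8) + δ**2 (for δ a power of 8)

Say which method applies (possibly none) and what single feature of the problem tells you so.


Diagnosis: the master substitution — the argument shrinks by the factor 8, so measure the index on a logarithmic scale and the recursion becomes a shift.


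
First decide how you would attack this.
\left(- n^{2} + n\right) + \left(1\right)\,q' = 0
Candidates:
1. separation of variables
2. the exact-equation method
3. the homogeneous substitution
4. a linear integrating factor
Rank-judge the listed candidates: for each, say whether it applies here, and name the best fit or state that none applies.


Best approach: no special technique — the slope is a pure function of n; integrate both sides and be done.
- separation of variables: separation is only trivially available — with the unknown absent from the slope this is a direct integration, not a separation problem.
- the exact-equation method: with the unknown absent from both coefficients, the cross-partial test holds emptily — nothing for the exact method to work on.
- the homogeneous substitution — the slope is not a function of the ratio of the variables alone.
- a linear integrating factor: the linear template holds only trivially here (the unknown is absent, so the coefficient is zero) — the method is not the natural label.


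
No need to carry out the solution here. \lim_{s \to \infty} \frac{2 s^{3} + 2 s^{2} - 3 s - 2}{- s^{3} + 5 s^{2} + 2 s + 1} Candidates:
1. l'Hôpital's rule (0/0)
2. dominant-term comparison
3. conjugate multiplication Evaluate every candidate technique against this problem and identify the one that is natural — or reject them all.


Method: dominant-term comparison — divide by the highest power of s present: lower-order terms vanish and the dominant ratio remains.
- l'Hôpital's rule (0/0): no 0/0 form appears: written as one quotient, top and bottom both grow without bound, and the ratio is decided by their leading terms.
- dominant-term comparison — yes, a natural case for it.
- conjugate multiplication: no divergent radical difference is present for a conjugate pair to cancel.
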